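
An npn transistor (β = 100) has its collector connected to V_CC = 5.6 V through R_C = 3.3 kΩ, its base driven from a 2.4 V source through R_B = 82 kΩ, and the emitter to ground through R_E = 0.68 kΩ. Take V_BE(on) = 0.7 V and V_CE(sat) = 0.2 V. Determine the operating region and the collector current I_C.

active; I_C ≈ 1.1 mA

Assume active. Base-emitter loop: I_B = (V_BB − V_BE)/(R_B + (β+1)R_E) = (2.4 − 0.7)/(82 + 101×0.68) = 0.0113 mA.
I_C = β·I_B = 100×0.0113 = 1.13 mA.
V_CE = V_CC − I_C·R_C − I_E·R_E = 5.6 − 1.13×3.3 − 1.14×0.68 = 1.1 V > V_CE(sat), so the active-region assumption holds.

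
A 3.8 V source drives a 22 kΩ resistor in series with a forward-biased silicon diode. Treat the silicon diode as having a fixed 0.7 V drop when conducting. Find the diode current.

KVL around the loop: 3.8 = V_D + I·R = 0.7 + I × 22 kΩ.
So I = (3.8 − 0.7) / 22 kΩ = 3.1 / 22 = 0.141 mA.

I ≈ 0.14 mA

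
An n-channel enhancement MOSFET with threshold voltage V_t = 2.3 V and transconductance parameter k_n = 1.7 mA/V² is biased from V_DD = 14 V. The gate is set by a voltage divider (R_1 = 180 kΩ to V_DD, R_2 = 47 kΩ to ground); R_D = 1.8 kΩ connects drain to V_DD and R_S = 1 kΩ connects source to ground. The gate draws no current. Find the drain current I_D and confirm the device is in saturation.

I_D ≈ 0.16 mA

V_G = V_DD·R_2/(R_1+R_2) = 14×47/227 = 2.9 V.
Assume saturation: I_D = (k_n/2)(V_GS − V_t)² with V_GS = V_G − I_D·R_S = 2.9 − 1·I_D.
Substituting gives 0.85·I_D² − 2.02·I_D + 0.305 = 0, with roots I_D = 0.162 or 2.21 mA.
The root I_D = 2.21 mA gives V_GS = 0.687 V ≤ V_t, so take I_D = 0.162 mA.
Then V_GS = 2.74 V and V_DS = V_DD − I_D(R_D+R_S) = 14 − 0.162×2.8 = 13.5 V.
Saturation requires V_DS ≥ V_GS − V_t = 0.437 V; 13.5 ≥ 0.437 ✓.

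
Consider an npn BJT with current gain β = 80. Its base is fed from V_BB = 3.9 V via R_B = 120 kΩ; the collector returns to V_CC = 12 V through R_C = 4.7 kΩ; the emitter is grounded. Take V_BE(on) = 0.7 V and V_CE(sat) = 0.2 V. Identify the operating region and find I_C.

Assume active. Base-emitter loop: I_B = (V_BB − V_BE)/R_B = (3.9 − 0.7)/120 = 0.0267 mA.
I_C = β·I_B = 80×0.0267 = 2.13 mA.
V_CE = V_CC − I_C·R_C = 12 − 2.13×4.7 = 1.97 V > V_CE(sat), so the active-region assumption holds.

active; I_C ≈ 2.1 mA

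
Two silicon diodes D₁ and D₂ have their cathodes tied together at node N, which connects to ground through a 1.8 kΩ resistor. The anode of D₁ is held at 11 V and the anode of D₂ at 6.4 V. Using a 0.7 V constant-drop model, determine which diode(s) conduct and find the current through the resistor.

Only D₁ conducts; I_R ≈ 5.7 mA

Assume both conduct. Then node N would need to be at both 11−0.7 = 10.3 V and 6.4−0.7 = 5.7 V, which is impossible.
Assume only D₁ conducts: V_N = 11 − 0.7 = 10.3 V, so I_R = 10.3/1.8 = 5.72 mA.
Check D₂: its anode-to-cathode voltage is 6.4 − 10.3 = -3.9 V < 0.7 V, so it is off. The assumption is consistent.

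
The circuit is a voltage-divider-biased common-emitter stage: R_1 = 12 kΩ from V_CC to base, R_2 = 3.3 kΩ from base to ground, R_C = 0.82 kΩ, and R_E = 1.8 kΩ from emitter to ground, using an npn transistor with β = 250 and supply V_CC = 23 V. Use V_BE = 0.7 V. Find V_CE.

Thevenize the base divider: V_Th = V_CC·R_2/(R_1+R_2) = 23×3.3/15.3 = 4.96 V, R_Th = R_1‖R_2 = 2.59 kΩ.
Base-emitter loop: V_Th = I_B·R_Th + V_BE + (β+1)I_B·R_E, so I_B = (4.96 − 0.7) / (2.59 + 251×1.8) = 0.00938 mA.
I_C = β·I_B = 250×0.00938 = 2.34 mA, and I_E = (β+1)I_B = 2.35 mA.
V_CE = V_CC − I_C·R_C − I_E·R_E = 23 − 2.34×0.82 − 2.35×1.8 = 16.8 V.
V_CE = 16.8 V > 0.2 V confirms active-region operation.

V_CE ≈ 17 V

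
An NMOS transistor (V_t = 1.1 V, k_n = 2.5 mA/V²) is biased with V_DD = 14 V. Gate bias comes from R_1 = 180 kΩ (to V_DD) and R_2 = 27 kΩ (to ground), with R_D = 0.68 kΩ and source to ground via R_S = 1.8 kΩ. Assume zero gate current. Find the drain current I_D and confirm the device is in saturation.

V_G = V_DD·R_2/(R_1+R_2) = 14×27/207 = 1.83 V.
Assume saturation: I_D = (k_n/2)(V_GS − V_t)² with V_GS = V_G − I_D·R_S = 1.83 − 1.8·I_D.
Substituting gives 4.05·I_D² − 4.27·I_D + 0.659 = 0, with roots I_D = 0.188 or 0.866 mA.
The root I_D = 0.866 mA gives V_GS = 0.268 V ≤ V_t, so take I_D = 0.188 mA.
Then V_GS = 1.49 V and V_DS = V_DD − I_D(R_D+R_S) = 14 − 0.188×2.48 = 13.5 V.
Saturation requires V_DS ≥ V_GS − V_t = 0.388 V; 13.5 ≥ 0.388 ✓.

I_D ≈ 0.19 mA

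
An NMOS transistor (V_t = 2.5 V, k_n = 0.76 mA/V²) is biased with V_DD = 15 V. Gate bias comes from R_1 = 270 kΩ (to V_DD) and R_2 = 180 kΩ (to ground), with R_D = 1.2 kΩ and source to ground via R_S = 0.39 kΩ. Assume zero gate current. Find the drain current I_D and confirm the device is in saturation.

V_G = V_DD·R_2/(R_1+R_2) = 15×180/450 = 6 V.
Assume saturation: I_D = (k_n/2)(V_GS − V_t)² with V_GS = V_G − I_D·R_S = 6 − 0.39·I_D.
Substituting gives 0.0578·I_D² − 2.04·I_D + 4.66 = 0, with roots I_D = 2.46 or 32.8 mA.
The root I_D = 32.8 mA gives V_GS = -6.79 V ≤ V_t, so take I_D = 2.46 mA.
Then V_GS = 5.04 V and V_DS = V_DD − I_D(R_D+R_S) = 15 − 2.46×1.59 = 11.1 V.
Saturation requires V_DS ≥ V_GS − V_t = 2.54 V; 11.1 ≥ 2.54 ✓.

I_D ≈ 2.5 mA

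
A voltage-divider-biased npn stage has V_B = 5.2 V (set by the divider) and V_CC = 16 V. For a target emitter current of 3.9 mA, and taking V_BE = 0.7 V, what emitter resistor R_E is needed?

R_E ≈ 1.2 kΩ

V_E = V_B − V_BE = 5.2 − 0.7 = 4.5 V.
R_E = V_E / I_E = 4.5 / 3.9 = 1.15 kΩ.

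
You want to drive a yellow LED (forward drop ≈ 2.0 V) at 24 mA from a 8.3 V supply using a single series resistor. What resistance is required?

R ≈ 0.26 kΩ

The resistor drops V_S − V_D = 8.3 − 2.0 = 6.3 V at 24 mA.
R = 6.3 V / 24 mA = 0.263 kΩ.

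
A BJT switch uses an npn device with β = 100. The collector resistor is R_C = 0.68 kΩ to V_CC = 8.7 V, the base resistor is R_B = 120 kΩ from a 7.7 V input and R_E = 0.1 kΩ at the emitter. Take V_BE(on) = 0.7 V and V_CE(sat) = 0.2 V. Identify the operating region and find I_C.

Assume active. Base-emitter loop: I_B = (V_BB − V_BE)/(R_B + (β+1)R_E) = (7.7 − 0.7)/(120 + 101×0.1) = 0.0538 mA.
I_C = β·I_B = 100×0.0538 = 5.38 mA.
V_CE = V_CC − I_C·R_C − I_E·R_E = 8.7 − 5.38×0.68 − 5.43×0.1 = 4.5 V > V_CE(sat), so the active-region assumption holds.

active; I_C ≈ 5.4 mA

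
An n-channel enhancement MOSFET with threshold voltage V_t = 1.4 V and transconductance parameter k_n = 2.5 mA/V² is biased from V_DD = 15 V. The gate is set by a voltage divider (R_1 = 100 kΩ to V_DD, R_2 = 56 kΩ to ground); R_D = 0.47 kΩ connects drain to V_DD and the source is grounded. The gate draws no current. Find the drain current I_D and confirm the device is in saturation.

V_G = V_DD·R_2/(R_1+R_2) = 15×56/156 = 5.38 V. With the source grounded, V_GS = V_G = 5.38 V.
Assume saturation: I_D = (k_n/2)(V_GS − V_t)² = (2.5/2)×(5.38 − 1.4)² = 1.25×3.98² = 19.8 mA.
V_DS = V_DD − I_D·R_D = 15 − 19.8×0.47 = 5.67 V.
Saturation requires V_DS ≥ V_GS − V_t = 3.98 V; 5.67 ≥ 3.98 ✓.

I_D ≈ 20 mA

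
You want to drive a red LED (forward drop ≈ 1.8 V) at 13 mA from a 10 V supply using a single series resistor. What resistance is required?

R ≈ 0.63 kΩ

The resistor drops V_S − V_D = 10 − 1.8 = 8.2 V at 13 mA.
R = 8.2 V / 13 mA = 0.631 kΩ.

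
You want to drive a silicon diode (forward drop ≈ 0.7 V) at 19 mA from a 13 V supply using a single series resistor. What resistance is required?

R ≈ 0.65 kΩ

The resistor drops V_S − V_D = 13 − 0.7 = 12.3 V at 19 mA.
R = 12.3 V / 19 mA = 0.647 kΩ.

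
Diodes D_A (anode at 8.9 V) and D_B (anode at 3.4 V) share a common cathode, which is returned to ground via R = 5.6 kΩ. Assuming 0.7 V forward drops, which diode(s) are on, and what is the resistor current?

Assume both conduct. Then node N would need to be at both 8.9−0.7 = 8.2 V and 3.4−0.7 = 2.7 V, which is impossible.
Assume only D_A conducts: V_N = 8.9 − 0.7 = 8.2 V, so I_R = 8.2/5.6 = 1.46 mA.
Check D_B: its anode-to-cathode voltage is 3.4 − 8.2 = -4.8 V < 0.7 V, so it is off. The assumption is consistent.

Only D_A conducts; I_R ≈ 1.5 mA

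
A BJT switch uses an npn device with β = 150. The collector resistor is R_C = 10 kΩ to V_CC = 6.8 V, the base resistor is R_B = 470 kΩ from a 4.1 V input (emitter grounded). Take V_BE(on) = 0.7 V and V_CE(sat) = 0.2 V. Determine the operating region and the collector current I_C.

saturation; I_C ≈ 0.66 mA

Assume active: I_B = (4.1 − 0.7)/470 = 0.00723 mA, giving I_C = β·I_B = 1.09 mA.
But then V_CE = 6.8 − 1.09×10 = -4.05 V < V_CE(sat) = 0.2 V — impossible in the active region.
So the transistor is saturated. With V_CE = 0.2 V, I_C = (V_CC − 0.2)/R_C = 6.6/10 = 0.66 mA.
Check: β·I_B = 1.09 mA > I_C = 0.66 mA, confirming saturation.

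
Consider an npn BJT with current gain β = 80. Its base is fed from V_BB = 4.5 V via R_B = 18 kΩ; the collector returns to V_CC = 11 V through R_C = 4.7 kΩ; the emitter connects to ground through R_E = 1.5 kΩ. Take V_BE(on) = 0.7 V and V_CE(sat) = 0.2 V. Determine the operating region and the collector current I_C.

saturation; I_C ≈ 1.7 mA

Assume active: I_B = (4.5 − 0.7)/(18 + 81×1.5) = 0.0272 mA, I_C = β·I_B = 2.18 mA.
Then V_CE = 11 − 2.18×4.7 − 2.21×1.5 = -2.55 V < 0.2 V — the active assumption fails.
Re-solve with V_CE = 0.2 V. KCL at the emitter: V_E/R_E = (V_BB−0.7−V_E)/R_B + (V_CC−0.2−V_E)/R_C, giving V_E = 2.68 V.
I_C = (V_CC − 0.2 − V_E)/R_C = (10.8 − 2.68)/4.7 = 1.73 mA.
Check: I_B = (3.8 − 2.68)/18 = 0.062 mA, and β·I_B = 4.96 mA > I_C, confirming saturation.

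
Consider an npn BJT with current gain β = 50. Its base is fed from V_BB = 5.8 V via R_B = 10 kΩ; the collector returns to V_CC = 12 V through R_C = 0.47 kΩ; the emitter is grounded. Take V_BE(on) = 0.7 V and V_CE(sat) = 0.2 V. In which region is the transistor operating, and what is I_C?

saturation; I_C ≈ 25 mA

Assume active: I_B = (5.8 − 0.7)/10 = 0.51 mA, giving I_C = β·I_B = 25.5 mA.
But then V_CE = 12 − 25.5×0.47 = 0.015 V < V_CE(sat) = 0.2 V — impossible in the active region.
So the transistor is saturated. With V_CE = 0.2 V, I_C = (V_CC − 0.2)/R_C = 11.8/0.47 = 25.1 mA.
Check: β·I_B = 25.5 mA > I_C = 25.1 mA, confirming saturation.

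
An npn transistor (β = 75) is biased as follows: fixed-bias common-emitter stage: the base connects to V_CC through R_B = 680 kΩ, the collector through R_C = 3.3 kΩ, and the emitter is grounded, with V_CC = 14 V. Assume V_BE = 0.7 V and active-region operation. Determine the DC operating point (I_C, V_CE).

Base loop: V_CC = I_B·R_B + V_BE, so I_B = (14 − 0.7)/680 kΩ = 0.0196 mA.
In the active region I_C = β·I_B = 75 × 0.0196 = 1.47 mA.
Collector loop: V_CE = V_CC − I_C·R_C = 14 − 1.47×3.3 = 9.16 V.
Since V_CE = 9.16 V > V_CE(sat) ≈ 0.2 V, the transistor is in the active region as assumed.

I_C ≈ 1.5 mA, V_CE ≈ 9.2 V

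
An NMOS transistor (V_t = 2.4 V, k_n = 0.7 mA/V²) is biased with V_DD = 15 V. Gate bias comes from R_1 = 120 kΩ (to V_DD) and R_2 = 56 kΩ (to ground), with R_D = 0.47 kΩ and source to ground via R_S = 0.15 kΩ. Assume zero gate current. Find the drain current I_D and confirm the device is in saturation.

I_D ≈ 1.6 mA

V_G = V_DD·R_2/(R_1+R_2) = 15×56/176 = 4.77 V.
Assume saturation: I_D = (k_n/2)(V_GS − V_t)² with V_GS = V_G − I_D·R_S = 4.77 − 0.15·I_D.
Substituting gives 0.00788·I_D² − 1.25·I_D + 1.97 = 0, with roots I_D = 1.59 or 157 mA.
The root I_D = 157 mA gives V_GS = -18.8 V ≤ V_t, so take I_D = 1.59 mA.
Then V_GS = 4.53 V and V_DS = V_DD − I_D(R_D+R_S) = 15 − 1.59×0.62 = 14 V.
Saturation requires V_DS ≥ V_GS − V_t = 2.13 V; 14 ≥ 2.13 ✓.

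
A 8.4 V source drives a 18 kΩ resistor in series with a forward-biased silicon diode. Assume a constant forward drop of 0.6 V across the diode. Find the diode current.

KVL around the loop: 8.4 = V_D + I·R = 0.6 + I × 18 kΩ.
So I = (8.4 − 0.6) / 18 kΩ = 7.8 / 18 = 0.433 mA.

I ≈ 0.43 mA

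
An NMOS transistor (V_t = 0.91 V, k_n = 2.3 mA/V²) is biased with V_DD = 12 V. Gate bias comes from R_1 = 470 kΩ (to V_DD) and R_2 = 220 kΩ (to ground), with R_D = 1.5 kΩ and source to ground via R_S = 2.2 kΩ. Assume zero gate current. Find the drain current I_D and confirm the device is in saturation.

I_D ≈ 0.92 mA

V_G = V_DD·R_2/(R_1+R_2) = 12×220/690 = 3.83 V.
Assume saturation: I_D = (k_n/2)(V_GS − V_t)² with V_GS = V_G − I_D·R_S = 3.83 − 2.2·I_D.
Substituting gives 5.57·I_D² − 15.8·I_D + 9.78 = 0, with roots I_D = 0.919 or 1.91 mA.
The root I_D = 1.91 mA gives V_GS = -0.379 V ≤ V_t, so take I_D = 0.919 mA.
Then V_GS = 1.8 V and V_DS = V_DD − I_D(R_D+R_S) = 12 − 0.919×3.7 = 8.6 V.
Saturation requires V_DS ≥ V_GS − V_t = 0.894 V; 8.6 ≥ 0.894 ✓.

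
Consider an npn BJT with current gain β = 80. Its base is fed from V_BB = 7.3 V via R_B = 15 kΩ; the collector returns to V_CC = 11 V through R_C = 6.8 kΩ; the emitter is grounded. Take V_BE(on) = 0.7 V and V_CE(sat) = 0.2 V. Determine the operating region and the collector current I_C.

Assume active: I_B = (7.3 − 0.7)/15 = 0.44 mA, giving I_C = β·I_B = 35.2 mA.
But then V_CE = 11 − 35.2×6.8 = -228 V < V_CE(sat) = 0.2 V — impossible in the active region.
So the transistor is saturated. With V_CE = 0.2 V, I_C = (V_CC − 0.2)/R_C = 10.8/6.8 = 1.59 mA.
Check: β·I_B = 35.2 mA > I_C = 1.59 mA, confirming saturation.

saturation; I_C ≈ 1.6 mA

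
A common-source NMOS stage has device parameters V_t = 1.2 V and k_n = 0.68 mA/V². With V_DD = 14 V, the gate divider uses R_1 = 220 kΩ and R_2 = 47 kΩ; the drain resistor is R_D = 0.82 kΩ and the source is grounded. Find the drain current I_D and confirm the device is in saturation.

V_G = V_DD·R_2/(R_1+R_2) = 14×47/267 = 2.46 V. With the source grounded, V_GS = V_G = 2.46 V.
Assume saturation: I_D = (k_n/2)(V_GS − V_t)² = (0.68/2)×(2.46 − 1.2)² = 0.34×1.26² = 0.544 mA.
V_DS = V_DD − I_D·R_D = 14 − 0.544×0.82 = 13.6 V.
Saturation requires V_DS ≥ V_GS − V_t = 1.26 V; 13.6 ≥ 1.26 ✓.

I_D ≈ 0.54 mA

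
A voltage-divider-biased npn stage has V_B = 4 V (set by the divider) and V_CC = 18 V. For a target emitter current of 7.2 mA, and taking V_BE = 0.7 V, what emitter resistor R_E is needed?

R_E ≈ 0.46 kΩ

V_E = V_B − V_BE = 4 − 0.7 = 3.3 V.
R_E = V_E / I_E = 3.3 / 7.2 = 0.458 kΩ.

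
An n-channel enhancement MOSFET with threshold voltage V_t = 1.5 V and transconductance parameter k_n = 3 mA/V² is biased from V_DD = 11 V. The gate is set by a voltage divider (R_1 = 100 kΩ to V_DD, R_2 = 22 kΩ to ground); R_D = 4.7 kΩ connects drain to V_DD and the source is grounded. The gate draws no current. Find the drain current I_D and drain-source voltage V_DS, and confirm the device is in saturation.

I_D ≈ 0.35 mA, V_DS ≈ 9.4 V

V_G = V_DD·R_2/(R_1+R_2) = 11×22/122 = 1.98 V. With the source grounded, V_GS = V_G = 1.98 V.
Assume saturation: I_D = (k_n/2)(V_GS − V_t)² = (3/2)×(1.98 − 1.5)² = 1.5×0.484² = 0.351 mA.
V_DS = V_DD − I_D·R_D = 11 − 0.351×4.7 = 9.35 V.
Saturation requires V_DS ≥ V_GS − V_t = 0.484 V; 9.35 ≥ 0.484 ✓.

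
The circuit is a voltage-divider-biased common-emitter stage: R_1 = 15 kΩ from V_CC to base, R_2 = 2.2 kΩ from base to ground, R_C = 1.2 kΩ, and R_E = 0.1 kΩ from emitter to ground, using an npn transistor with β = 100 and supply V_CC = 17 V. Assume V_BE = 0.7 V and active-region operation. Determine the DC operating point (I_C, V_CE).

Thevenize the base divider: V_Th = V_CC·R_2/(R_1+R_2) = 17×2.2/17.2 = 2.17 V, R_Th = R_1‖R_2 = 1.92 kΩ.
Base-emitter loop: V_Th = I_B·R_Th + V_BE + (β+1)I_B·R_E, so I_B = (2.17 − 0.7) / (1.92 + 101×0.1) = 0.123 mA.
I_C = β·I_B = 100×0.123 = 12.3 mA, and I_E = (β+1)I_B = 12.4 mA.
V_CE = V_CC − I_C·R_C − I_E·R_E = 17 − 12.3×1.2 − 12.4×0.1 = 1.04 V.
V_CE = 1.04 V > 0.2 V confirms active-region operation.

I_C ≈ 12 mA, V_CE ≈ 1 V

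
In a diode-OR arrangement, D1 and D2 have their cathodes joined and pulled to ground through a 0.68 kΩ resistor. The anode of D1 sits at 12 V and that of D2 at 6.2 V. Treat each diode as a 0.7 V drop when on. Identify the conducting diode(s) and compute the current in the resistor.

Assume both conduct. Then node N would need to be at both 12−0.7 = 11.3 V and 6.2−0.7 = 5.5 V, which is impossible.
Assume only D1 conducts: V_N = 12 − 0.7 = 11.3 V, so I_R = 11.3/0.68 = 16.6 mA.
Check D2: its anode-to-cathode voltage is 6.2 − 11.3 = -5.1 V < 0.7 V, so it is off. The assumption is consistent.

Only D1 conducts; I_R ≈ 17 mA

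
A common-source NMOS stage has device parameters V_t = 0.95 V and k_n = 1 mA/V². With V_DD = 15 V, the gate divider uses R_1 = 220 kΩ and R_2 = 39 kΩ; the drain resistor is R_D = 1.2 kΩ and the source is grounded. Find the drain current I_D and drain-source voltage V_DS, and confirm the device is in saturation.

I_D ≈ 0.86 mA, V_DS ≈ 14 V

V_G = V_DD·R_2/(R_1+R_2) = 15×39/259 = 2.26 V. With the source grounded, V_GS = V_G = 2.26 V.
Assume saturation: I_D = (k_n/2)(V_GS − V_t)² = (1/2)×(2.26 − 0.95)² = 0.5×1.31² = 0.856 mA.
V_DS = V_DD − I_D·R_D = 15 − 0.856×1.2 = 14 V.
Saturation requires V_DS ≥ V_GS − V_t = 1.31 V; 14 ≥ 1.31 ✓.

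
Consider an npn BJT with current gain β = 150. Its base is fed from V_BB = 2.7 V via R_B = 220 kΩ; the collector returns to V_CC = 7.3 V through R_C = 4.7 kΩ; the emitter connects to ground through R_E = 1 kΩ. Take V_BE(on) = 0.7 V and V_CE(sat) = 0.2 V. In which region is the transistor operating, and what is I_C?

active; I_C ≈ 0.81 mA

Assume active. Base-emitter loop: I_B = (V_BB − V_BE)/(R_B + (β+1)R_E) = (2.7 − 0.7)/(220 + 151×1) = 0.00539 mA.
I_C = β·I_B = 150×0.00539 = 0.809 mA.
V_CE = V_CC − I_C·R_C − I_E·R_E = 7.3 − 0.809×4.7 − 0.814×1 = 2.69 V > V_CE(sat), so the active-region assumption holds.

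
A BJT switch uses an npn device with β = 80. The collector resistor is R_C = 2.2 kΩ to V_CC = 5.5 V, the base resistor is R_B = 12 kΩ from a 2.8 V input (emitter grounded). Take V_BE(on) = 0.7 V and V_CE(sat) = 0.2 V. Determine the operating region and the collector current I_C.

Assume active: I_B = (2.8 − 0.7)/12 = 0.175 mA, giving I_C = β·I_B = 14 mA.
But then V_CE = 5.5 − 14×2.2 = -25.3 V < V_CE(sat) = 0.2 V — impossible in the active region.
So the transistor is saturated. With V_CE = 0.2 V, I_C = (V_CC − 0.2)/R_C = 5.3/2.2 = 2.41 mA.
Check: β·I_B = 14 mA > I_C = 2.41 mA, confirming saturation.

saturation; I_C ≈ 2.4 mA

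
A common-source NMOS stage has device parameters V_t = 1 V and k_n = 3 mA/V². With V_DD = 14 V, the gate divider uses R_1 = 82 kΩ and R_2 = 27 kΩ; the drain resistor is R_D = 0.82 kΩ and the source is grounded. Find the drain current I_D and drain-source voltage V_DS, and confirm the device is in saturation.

I_D ≈ 9.1 mA, V_DS ≈ 6.5 V

V_G = V_DD·R_2/(R_1+R_2) = 14×27/109 = 3.47 V. With the source grounded, V_GS = V_G = 3.47 V.
Assume saturation: I_D = (k_n/2)(V_GS − V_t)² = (3/2)×(3.47 − 1)² = 1.5×2.47² = 9.14 mA.
V_DS = V_DD − I_D·R_D = 14 − 9.14×0.82 = 6.51 V.
Saturation requires V_DS ≥ V_GS − V_t = 2.47 V; 6.51 ≥ 2.47 ✓.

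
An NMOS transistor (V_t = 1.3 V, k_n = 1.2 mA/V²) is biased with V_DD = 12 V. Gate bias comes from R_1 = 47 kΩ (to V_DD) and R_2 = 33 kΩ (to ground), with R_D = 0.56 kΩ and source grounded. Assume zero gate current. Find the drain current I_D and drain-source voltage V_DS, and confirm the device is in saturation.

I_D ≈ 8 mA, V_DS ≈ 7.5 V

V_G = V_DD·R_2/(R_1+R_2) = 12×33/80 = 4.95 V. With the source grounded, V_GS = V_G = 4.95 V.
Assume saturation: I_D = (k_n/2)(V_GS − V_t)² = (1.2/2)×(4.95 − 1.3)² = 0.6×3.65² = 7.99 mA.
V_DS = V_DD − I_D·R_D = 12 − 7.99×0.56 = 7.52 V.
Saturation requires V_DS ≥ V_GS − V_t = 3.65 V; 7.52 ≥ 3.65 ✓.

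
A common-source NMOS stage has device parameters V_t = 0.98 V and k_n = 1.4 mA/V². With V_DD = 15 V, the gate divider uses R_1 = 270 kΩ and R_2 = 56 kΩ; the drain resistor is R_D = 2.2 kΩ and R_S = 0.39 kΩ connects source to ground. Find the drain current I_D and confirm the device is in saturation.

I_D ≈ 1 mA

V_G = V_DD·R_2/(R_1+R_2) = 15×56/326 = 2.58 V.
Assume saturation: I_D = (k_n/2)(V_GS − V_t)² with V_GS = V_G − I_D·R_S = 2.58 − 0.39·I_D.
Substituting gives 0.106·I_D² − 1.87·I_D + 1.78 = 0, with roots I_D = 1.01 or 16.6 mA.
The root I_D = 16.6 mA gives V_GS = -3.89 V ≤ V_t, so take I_D = 1.01 mA.
Then V_GS = 2.18 V and V_DS = V_DD − I_D(R_D+R_S) = 15 − 1.01×2.59 = 12.4 V.
Saturation requires V_DS ≥ V_GS − V_t = 1.2 V; 12.4 ≥ 1.2 ✓.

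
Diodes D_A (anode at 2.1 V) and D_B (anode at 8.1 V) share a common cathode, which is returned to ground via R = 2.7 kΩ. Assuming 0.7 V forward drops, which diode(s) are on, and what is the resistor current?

Assume both conduct. Then node N would need to be at both 2.1−0.7 = 1.4 V and 8.1−0.7 = 7.4 V, which is impossible.
Assume only D_B conducts: V_N = 8.1 − 0.7 = 7.4 V, so I_R = 7.4/2.7 = 2.74 mA.
Check D_A: its anode-to-cathode voltage is 2.1 − 7.4 = -5.3 V < 0.7 V, so it is off. The assumption is consistent.

Only D_B conducts; I_R ≈ 2.7 mA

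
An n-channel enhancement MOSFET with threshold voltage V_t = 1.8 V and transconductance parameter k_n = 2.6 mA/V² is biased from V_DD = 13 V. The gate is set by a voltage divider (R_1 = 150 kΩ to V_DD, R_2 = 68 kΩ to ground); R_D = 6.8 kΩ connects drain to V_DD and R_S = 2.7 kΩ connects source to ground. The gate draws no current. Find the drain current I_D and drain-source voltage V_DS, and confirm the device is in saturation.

V_G = V_DD·R_2/(R_1+R_2) = 13×68/218 = 4.06 V.
Assume saturation: I_D = (k_n/2)(V_GS − V_t)² with V_GS = V_G − I_D·R_S = 4.06 − 2.7·I_D.
Substituting gives 9.48·I_D² − 16.8·I_D + 6.61 = 0, with roots I_D = 0.586 or 1.19 mA.
The root I_D = 1.19 mA gives V_GS = 0.843 V ≤ V_t, so take I_D = 0.586 mA.
Then V_GS = 2.47 V and V_DS = V_DD − I_D(R_D+R_S) = 13 − 0.586×9.5 = 7.43 V.
Saturation requires V_DS ≥ V_GS − V_t = 0.672 V; 7.43 ≥ 0.672 ✓.

I_D ≈ 0.59 mA, V_DS ≈ 7.4 V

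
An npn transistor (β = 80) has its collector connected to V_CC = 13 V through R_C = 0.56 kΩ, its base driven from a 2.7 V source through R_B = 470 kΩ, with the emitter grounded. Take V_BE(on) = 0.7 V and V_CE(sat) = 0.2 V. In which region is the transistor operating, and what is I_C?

Assume active. Base-emitter loop: I_B = (V_BB − V_BE)/R_B = (2.7 − 0.7)/470 = 0.00426 mA.
I_C = β·I_B = 80×0.00426 = 0.34 mA.
V_CE = V_CC − I_C·R_C = 13 − 0.34×0.56 = 12.8 V > V_CE(sat), so the active-region assumption holds.

active; I_C ≈ 0.34 mA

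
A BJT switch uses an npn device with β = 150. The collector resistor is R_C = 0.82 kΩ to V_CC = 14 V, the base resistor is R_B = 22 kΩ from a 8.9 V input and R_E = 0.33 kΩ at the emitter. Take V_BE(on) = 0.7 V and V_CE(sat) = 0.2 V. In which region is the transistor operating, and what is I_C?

Assume active: I_B = (8.9 − 0.7)/(22 + 151×0.33) = 0.114 mA, I_C = β·I_B = 17.1 mA.
Then V_CE = 14 − 17.1×0.82 − 17.2×0.33 = -5.73 V < 0.2 V — the active assumption fails.
Re-solve with V_CE = 0.2 V. KCL at the emitter: V_E/R_E = (V_BB−0.7−V_E)/R_B + (V_CC−0.2−V_E)/R_C, giving V_E = 4 V.
I_C = (V_CC − 0.2 − V_E)/R_C = (13.8 − 4)/0.82 = 11.9 mA.
Check: I_B = (8.2 − 4)/22 = 0.191 mA, and β·I_B = 28.6 mA > I_C, confirming saturation.

saturation; I_C ≈ 12 mA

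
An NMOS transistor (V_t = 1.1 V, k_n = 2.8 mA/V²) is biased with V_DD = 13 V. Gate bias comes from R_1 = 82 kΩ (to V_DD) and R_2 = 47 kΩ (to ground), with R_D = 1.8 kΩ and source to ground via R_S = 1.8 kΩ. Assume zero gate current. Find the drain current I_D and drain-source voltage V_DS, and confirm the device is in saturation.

V_G = V_DD·R_2/(R_1+R_2) = 13×47/129 = 4.74 V.
Assume saturation: I_D = (k_n/2)(V_GS − V_t)² with V_GS = V_G − I_D·R_S = 4.74 − 1.8·I_D.
Substituting gives 4.54·I_D² − 19.3·I_D + 18.5 = 0, with roots I_D = 1.45 or 2.81 mA.
The root I_D = 2.81 mA gives V_GS = -0.316 V ≤ V_t, so take I_D = 1.45 mA.
Then V_GS = 2.12 V and V_DS = V_DD − I_D(R_D+R_S) = 13 − 1.45×3.6 = 7.77 V.
Saturation requires V_DS ≥ V_GS − V_t = 1.02 V; 7.77 ≥ 1.02 ✓.

I_D ≈ 1.5 mA, V_DS ≈ 7.8 V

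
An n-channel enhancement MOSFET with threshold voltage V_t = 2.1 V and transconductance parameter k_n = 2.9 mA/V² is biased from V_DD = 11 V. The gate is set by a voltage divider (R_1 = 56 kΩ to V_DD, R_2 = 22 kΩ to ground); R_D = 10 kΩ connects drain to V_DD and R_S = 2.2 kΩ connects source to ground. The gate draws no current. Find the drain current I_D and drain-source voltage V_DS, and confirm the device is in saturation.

V_G = V_DD·R_2/(R_1+R_2) = 11×22/78 = 3.1 V.
Assume saturation: I_D = (k_n/2)(V_GS − V_t)² with V_GS = V_G − I_D·R_S = 3.1 − 2.2·I_D.
Substituting gives 7.02·I_D² − 7.4·I_D + 1.46 = 0, with roots I_D = 0.262 or 0.792 mA.
The root I_D = 0.792 mA gives V_GS = 1.36 V ≤ V_t, so take I_D = 0.262 mA.
Then V_GS = 2.53 V and V_DS = V_DD − I_D(R_D+R_S) = 11 − 0.262×12.2 = 7.8 V.
Saturation requires V_DS ≥ V_GS − V_t = 0.425 V; 7.8 ≥ 0.425 ✓.

I_D ≈ 0.26 mA, V_DS ≈ 7.8 V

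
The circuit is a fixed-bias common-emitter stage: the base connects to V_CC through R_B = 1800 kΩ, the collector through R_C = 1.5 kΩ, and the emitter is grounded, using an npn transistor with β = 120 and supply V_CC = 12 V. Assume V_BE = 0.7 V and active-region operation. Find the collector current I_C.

Base loop: V_CC = I_B·R_B + V_BE, so I_B = (12 − 0.7)/1800 kΩ = 0.00628 mA.
In the active region I_C = β·I_B = 120 × 0.00628 = 0.753 mA.
Collector loop: V_CE = V_CC − I_C·R_C = 12 − 0.753×1.5 = 10.9 V.
Since V_CE = 10.9 V > V_CE(sat) ≈ 0.2 V, the transistor is in the active region as assumed.

I_C ≈ 0.75 mA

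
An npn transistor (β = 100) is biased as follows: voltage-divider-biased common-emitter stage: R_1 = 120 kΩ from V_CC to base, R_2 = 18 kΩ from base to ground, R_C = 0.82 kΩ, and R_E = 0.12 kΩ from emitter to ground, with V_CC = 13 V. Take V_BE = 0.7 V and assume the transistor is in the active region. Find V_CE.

V_CE ≈ 9.6 V

Thevenize the base divider: V_Th = V_CC·R_2/(R_1+R_2) = 13×18/138 = 1.7 V, R_Th = R_1‖R_2 = 15.7 kΩ.
Base-emitter loop: V_Th = I_B·R_Th + V_BE + (β+1)I_B·R_E, so I_B = (1.7 − 0.7) / (15.7 + 101×0.12) = 0.0359 mA.
I_C = β·I_B = 100×0.0359 = 3.59 mA, and I_E = (β+1)I_B = 3.62 mA.
V_CE = V_CC − I_C·R_C − I_E·R_E = 13 − 3.59×0.82 − 3.62×0.12 = 9.63 V.
V_CE = 9.63 V > 0.2 V confirms active-region operation.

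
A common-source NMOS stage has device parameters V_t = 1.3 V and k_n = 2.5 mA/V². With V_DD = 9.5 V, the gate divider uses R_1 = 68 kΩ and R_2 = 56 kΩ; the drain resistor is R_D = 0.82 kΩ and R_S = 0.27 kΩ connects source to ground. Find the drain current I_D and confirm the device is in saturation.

V_G = V_DD·R_2/(R_1+R_2) = 9.5×56/124 = 4.29 V.
Assume saturation: I_D = (k_n/2)(V_GS − V_t)² with V_GS = V_G − I_D·R_S = 4.29 − 0.27·I_D.
Substituting gives 0.0911·I_D² − 3.02·I_D + 11.2 = 0, with roots I_D = 4.25 or 28.9 mA.
The root I_D = 28.9 mA gives V_GS = -3.51 V ≤ V_t, so take I_D = 4.25 mA.
Then V_GS = 3.14 V and V_DS = V_DD − I_D(R_D+R_S) = 9.5 − 4.25×1.09 = 4.87 V.
Saturation requires V_DS ≥ V_GS − V_t = 1.84 V; 4.87 ≥ 1.84 ✓.

I_D ≈ 4.2 mA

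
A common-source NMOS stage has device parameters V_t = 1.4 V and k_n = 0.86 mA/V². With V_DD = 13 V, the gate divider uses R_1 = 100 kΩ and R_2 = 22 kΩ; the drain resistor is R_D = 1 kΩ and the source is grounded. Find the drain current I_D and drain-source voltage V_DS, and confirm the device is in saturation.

V_G = V_DD·R_2/(R_1+R_2) = 13×22/122 = 2.34 V. With the source grounded, V_GS = V_G = 2.34 V.
Assume saturation: I_D = (k_n/2)(V_GS − V_t)² = (0.86/2)×(2.34 − 1.4)² = 0.43×0.944² = 0.383 mA.
V_DS = V_DD − I_D·R_D = 13 − 0.383×1 = 12.6 V.
Saturation requires V_DS ≥ V_GS − V_t = 0.944 V; 12.6 ≥ 0.944 ✓.

I_D ≈ 0.38 mA, V_DS ≈ 13 V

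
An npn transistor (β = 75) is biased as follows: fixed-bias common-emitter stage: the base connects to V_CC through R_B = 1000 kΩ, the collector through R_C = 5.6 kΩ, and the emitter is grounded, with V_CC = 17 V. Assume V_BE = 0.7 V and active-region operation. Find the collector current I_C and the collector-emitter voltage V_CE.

Base loop: V_CC = I_B·R_B + V_BE, so I_B = (17 − 0.7)/1000 kΩ = 0.0163 mA.
In the active region I_C = β·I_B = 75 × 0.0163 = 1.22 mA.
Collector loop: V_CE = V_CC − I_C·R_C = 17 − 1.22×5.6 = 10.2 V.
Since V_CE = 10.2 V > V_CE(sat) ≈ 0.2 V, the transistor is in the active region as assumed.

I_C ≈ 1.2 mA, V_CE ≈ 10 V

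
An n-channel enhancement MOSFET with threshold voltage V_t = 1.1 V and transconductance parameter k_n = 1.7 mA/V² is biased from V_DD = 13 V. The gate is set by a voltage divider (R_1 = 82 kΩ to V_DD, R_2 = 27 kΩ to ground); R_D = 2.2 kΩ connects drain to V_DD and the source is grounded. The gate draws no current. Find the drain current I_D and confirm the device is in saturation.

I_D ≈ 3.8 mA

V_G = V_DD·R_2/(R_1+R_2) = 13×27/109 = 3.22 V. With the source grounded, V_GS = V_G = 3.22 V.
Assume saturation: I_D = (k_n/2)(V_GS − V_t)² = (1.7/2)×(3.22 − 1.1)² = 0.85×2.12² = 3.82 mA.
V_DS = V_DD − I_D·R_D = 13 − 3.82×2.2 = 4.59 V.
Saturation requires V_DS ≥ V_GS − V_t = 2.12 V; 4.59 ≥ 2.12 ✓.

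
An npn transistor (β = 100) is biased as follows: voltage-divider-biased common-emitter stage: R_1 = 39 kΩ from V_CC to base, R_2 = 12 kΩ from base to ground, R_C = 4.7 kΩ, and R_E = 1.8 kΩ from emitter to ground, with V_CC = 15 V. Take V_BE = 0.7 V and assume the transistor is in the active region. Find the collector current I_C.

I_C ≈ 1.5 mA

Thevenize the base divider: V_Th = V_CC·R_2/(R_1+R_2) = 15×12/51 = 3.53 V, R_Th = R_1‖R_2 = 9.18 kΩ.
Base-emitter loop: V_Th = I_B·R_Th + V_BE + (β+1)I_B·R_E, so I_B = (3.53 − 0.7) / (9.18 + 101×1.8) = 0.0148 mA.
I_C = β·I_B = 100×0.0148 = 1.48 mA, and I_E = (β+1)I_B = 1.5 mA.
V_CE = V_CC − I_C·R_C − I_E·R_E = 15 − 1.48×4.7 − 1.5×1.8 = 5.34 V.
V_CE = 5.34 V > 0.2 V confirms active-region operation.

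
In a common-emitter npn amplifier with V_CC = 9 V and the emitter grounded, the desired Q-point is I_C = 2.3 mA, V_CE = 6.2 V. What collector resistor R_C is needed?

Collector loop: V_CC = I_C·R_C + V_CE.
R_C = (V_CC − V_CE)/I_C = (9 − 6.2)/2.3 = 1.22 kΩ.

R_C ≈ 1.2 kΩ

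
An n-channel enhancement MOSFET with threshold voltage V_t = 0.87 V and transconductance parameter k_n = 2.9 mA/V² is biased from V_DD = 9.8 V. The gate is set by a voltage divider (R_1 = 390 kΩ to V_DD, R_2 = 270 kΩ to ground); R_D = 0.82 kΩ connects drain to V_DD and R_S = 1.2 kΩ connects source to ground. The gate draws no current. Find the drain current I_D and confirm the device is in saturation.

I_D ≈ 1.7 mA

V_G = V_DD·R_2/(R_1+R_2) = 9.8×270/660 = 4.01 V.
Assume saturation: I_D = (k_n/2)(V_GS − V_t)² with V_GS = V_G − I_D·R_S = 4.01 − 1.2·I_D.
Substituting gives 2.09·I_D² − 11.9·I_D + 14.3 = 0, with roots I_D = 1.71 or 4 mA.
The root I_D = 4 mA gives V_GS = -0.791 V ≤ V_t, so take I_D = 1.71 mA.
Then V_GS = 1.96 V and V_DS = V_DD − I_D(R_D+R_S) = 9.8 − 1.71×2.02 = 6.34 V.
Saturation requires V_DS ≥ V_GS − V_t = 1.09 V; 6.34 ≥ 1.09 ✓.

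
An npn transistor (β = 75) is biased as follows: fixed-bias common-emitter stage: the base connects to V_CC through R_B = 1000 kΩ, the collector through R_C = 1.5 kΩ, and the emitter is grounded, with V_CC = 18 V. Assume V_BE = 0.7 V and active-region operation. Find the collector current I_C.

Base loop: V_CC = I_B·R_B + V_BE, so I_B = (18 − 0.7)/1000 kΩ = 0.0173 mA.
In the active region I_C = β·I_B = 75 × 0.0173 = 1.3 mA.
Collector loop: V_CE = V_CC − I_C·R_C = 18 − 1.3×1.5 = 16.1 V.
Since V_CE = 16.1 V > V_CE(sat) ≈ 0.2 V, the transistor is in the active region as assumed.

I_C ≈ 1.3 mA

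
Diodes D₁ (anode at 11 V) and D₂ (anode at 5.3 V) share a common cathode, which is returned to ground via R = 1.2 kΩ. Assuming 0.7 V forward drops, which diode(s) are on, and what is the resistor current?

Assume both conduct. Then node N would need to be at both 11−0.7 = 10.3 V and 5.3−0.7 = 4.6 V, which is impossible.
Assume only D₁ conducts: V_N = 11 − 0.7 = 10.3 V, so I_R = 10.3/1.2 = 8.58 mA.
Check D₂: its anode-to-cathode voltage is 5.3 − 10.3 = -5 V < 0.7 V, so it is off. The assumption is consistent.

Only D₁ conducts; I_R ≈ 8.6 mA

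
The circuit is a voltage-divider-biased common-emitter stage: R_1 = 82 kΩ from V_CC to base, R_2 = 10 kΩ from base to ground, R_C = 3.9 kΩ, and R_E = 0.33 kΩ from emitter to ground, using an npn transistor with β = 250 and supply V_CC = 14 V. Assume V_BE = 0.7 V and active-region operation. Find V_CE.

V_CE ≈ 4.5 V

Thevenize the base divider: V_Th = V_CC·R_2/(R_1+R_2) = 14×10/92 = 1.52 V, R_Th = R_1‖R_2 = 8.91 kΩ.
Base-emitter loop: V_Th = I_B·R_Th + V_BE + (β+1)I_B·R_E, so I_B = (1.52 − 0.7) / (8.91 + 251×0.33) = 0.00896 mA.
I_C = β·I_B = 250×0.00896 = 2.24 mA, and I_E = (β+1)I_B = 2.25 mA.
V_CE = V_CC − I_C·R_C − I_E·R_E = 14 − 2.24×3.9 − 2.25×0.33 = 4.53 V.
V_CE = 4.53 V > 0.2 V confirms active-region operation.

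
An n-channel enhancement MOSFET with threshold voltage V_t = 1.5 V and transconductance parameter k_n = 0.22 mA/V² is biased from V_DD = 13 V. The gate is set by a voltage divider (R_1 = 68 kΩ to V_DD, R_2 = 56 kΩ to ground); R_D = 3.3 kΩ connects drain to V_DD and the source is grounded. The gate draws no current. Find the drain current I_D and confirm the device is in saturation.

V_G = V_DD·R_2/(R_1+R_2) = 13×56/124 = 5.87 V. With the source grounded, V_GS = V_G = 5.87 V.
Assume saturation: I_D = (k_n/2)(V_GS − V_t)² = (0.22/2)×(5.87 − 1.5)² = 0.11×4.37² = 2.1 mA.
V_DS = V_DD − I_D·R_D = 13 − 2.1×3.3 = 6.06 V.
Saturation requires V_DS ≥ V_GS − V_t = 4.37 V; 6.06 ≥ 4.37 ✓.

I_D ≈ 2.1 mA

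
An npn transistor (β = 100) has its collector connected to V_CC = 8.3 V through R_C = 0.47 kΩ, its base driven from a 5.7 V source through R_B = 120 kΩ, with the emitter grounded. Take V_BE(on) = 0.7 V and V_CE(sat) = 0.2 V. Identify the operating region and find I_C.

active; I_C ≈ 4.2 mA

Assume active. Base-emitter loop: I_B = (V_BB − V_BE)/R_B = (5.7 − 0.7)/120 = 0.0417 mA.
I_C = β·I_B = 100×0.0417 = 4.17 mA.
V_CE = V_CC − I_C·R_C = 8.3 − 4.17×0.47 = 6.34 V > V_CE(sat), so the active-region assumption holds.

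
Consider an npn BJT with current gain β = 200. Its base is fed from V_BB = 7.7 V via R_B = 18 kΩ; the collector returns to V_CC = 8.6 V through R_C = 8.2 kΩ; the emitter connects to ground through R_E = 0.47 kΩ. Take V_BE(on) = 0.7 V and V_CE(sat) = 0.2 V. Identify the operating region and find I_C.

Assume active: I_B = (7.7 − 0.7)/(18 + 201×0.47) = 0.0622 mA, I_C = β·I_B = 12.4 mA.
Then V_CE = 8.6 − 12.4×8.2 − 12.5×0.47 = -99.4 V < 0.2 V — the active assumption fails.
Re-solve with V_CE = 0.2 V. KCL at the emitter: V_E/R_E = (V_BB−0.7−V_E)/R_B + (V_CC−0.2−V_E)/R_C, giving V_E = 0.613 V.
I_C = (V_CC − 0.2 − V_E)/R_C = (8.4 − 0.613)/8.2 = 0.95 mA.
Check: I_B = (7 − 0.613)/18 = 0.355 mA, and β·I_B = 71 mA > I_C, confirming saturation.

saturation; I_C ≈ 0.95 mA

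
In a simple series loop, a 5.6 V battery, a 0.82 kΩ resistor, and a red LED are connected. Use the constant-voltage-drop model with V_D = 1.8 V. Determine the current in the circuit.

I ≈ 4.6 mA

KVL around the loop: 5.6 = V_D + I·R = 1.8 + I × 0.82 kΩ.
So I = (5.6 − 1.8) / 0.82 kΩ = 3.8 / 0.82 = 4.63 mA.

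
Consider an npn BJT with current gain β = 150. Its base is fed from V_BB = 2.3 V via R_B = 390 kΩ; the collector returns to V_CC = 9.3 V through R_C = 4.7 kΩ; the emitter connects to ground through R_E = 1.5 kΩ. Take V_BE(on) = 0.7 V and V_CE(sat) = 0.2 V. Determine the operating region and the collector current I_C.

active; I_C ≈ 0.39 mA

Assume active. Base-emitter loop: I_B = (V_BB − V_BE)/(R_B + (β+1)R_E) = (2.3 − 0.7)/(390 + 151×1.5) = 0.0026 mA.
I_C = β·I_B = 150×0.0026 = 0.389 mA.
V_CE = V_CC − I_C·R_C − I_E·R_E = 9.3 − 0.389×4.7 − 0.392×1.5 = 6.88 V > V_CE(sat), so the active-region assumption holds.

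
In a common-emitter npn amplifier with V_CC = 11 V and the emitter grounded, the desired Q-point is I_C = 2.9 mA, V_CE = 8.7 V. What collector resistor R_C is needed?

Collector loop: V_CC = I_C·R_C + V_CE.
R_C = (V_CC − V_CE)/I_C = (11 − 8.7)/2.9 = 0.793 kΩ.

R_C ≈ 0.79 kΩ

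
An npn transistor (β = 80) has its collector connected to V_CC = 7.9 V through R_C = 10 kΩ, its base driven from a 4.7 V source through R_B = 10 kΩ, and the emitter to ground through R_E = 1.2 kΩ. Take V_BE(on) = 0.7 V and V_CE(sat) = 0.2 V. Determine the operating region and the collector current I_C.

Assume active: I_B = (4.7 − 0.7)/(10 + 81×1.2) = 0.0373 mA, I_C = β·I_B = 2.99 mA.
Then V_CE = 7.9 − 2.99×10 − 3.02×1.2 = -25.6 V < 0.2 V — the active assumption fails.
Re-solve with V_CE = 0.2 V. KCL at the emitter: V_E/R_E = (V_BB−0.7−V_E)/R_B + (V_CC−0.2−V_E)/R_C, giving V_E = 1.13 V.
I_C = (V_CC − 0.2 − V_E)/R_C = (7.7 − 1.13)/10 = 0.657 mA.
Check: I_B = (4 − 1.13)/10 = 0.287 mA, and β·I_B = 22.9 mA > I_C, confirming saturation.

saturation; I_C ≈ 0.66 mA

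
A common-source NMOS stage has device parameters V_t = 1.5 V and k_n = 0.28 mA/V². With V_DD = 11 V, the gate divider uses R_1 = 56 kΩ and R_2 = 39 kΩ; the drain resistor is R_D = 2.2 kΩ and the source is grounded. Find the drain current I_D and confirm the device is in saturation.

I_D ≈ 1.3 mA

V_G = V_DD·R_2/(R_1+R_2) = 11×39/95 = 4.52 V. With the source grounded, V_GS = V_G = 4.52 V.
Assume saturation: I_D = (k_n/2)(V_GS − V_t)² = (0.28/2)×(4.52 − 1.5)² = 0.14×3.02² = 1.27 mA.
V_DS = V_DD − I_D·R_D = 11 − 1.27×2.2 = 8.2 V.
Saturation requires V_DS ≥ V_GS − V_t = 3.02 V; 8.2 ≥ 3.02 ✓.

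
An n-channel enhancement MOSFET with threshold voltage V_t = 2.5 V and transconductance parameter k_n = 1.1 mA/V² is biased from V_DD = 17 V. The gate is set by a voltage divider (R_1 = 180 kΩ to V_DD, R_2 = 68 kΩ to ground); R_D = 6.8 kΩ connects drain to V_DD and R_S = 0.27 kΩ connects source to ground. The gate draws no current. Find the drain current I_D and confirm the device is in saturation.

I_D ≈ 1.6 mA

V_G = V_DD·R_2/(R_1+R_2) = 17×68/248 = 4.66 V.
Assume saturation: I_D = (k_n/2)(V_GS − V_t)² with V_GS = V_G − I_D·R_S = 4.66 − 0.27·I_D.
Substituting gives 0.0401·I_D² − 1.64·I_D + 2.57 = 0, with roots I_D = 1.63 or 39.3 mA.
The root I_D = 39.3 mA gives V_GS = -5.96 V ≤ V_t, so take I_D = 1.63 mA.
Then V_GS = 4.22 V and V_DS = V_DD − I_D(R_D+R_S) = 17 − 1.63×7.07 = 5.48 V.
Saturation requires V_DS ≥ V_GS − V_t = 1.72 V; 5.48 ≥ 1.72 ✓.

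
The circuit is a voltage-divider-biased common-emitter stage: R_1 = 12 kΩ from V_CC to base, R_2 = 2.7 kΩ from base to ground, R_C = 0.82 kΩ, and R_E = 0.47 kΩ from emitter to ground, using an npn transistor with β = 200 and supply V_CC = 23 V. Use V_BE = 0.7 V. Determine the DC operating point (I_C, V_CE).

I_C ≈ 7.3 mA, V_CE ≈ 14 V

Thevenize the base divider: V_Th = V_CC·R_2/(R_1+R_2) = 23×2.7/14.7 = 4.22 V, R_Th = R_1‖R_2 = 2.2 kΩ.
Base-emitter loop: V_Th = I_B·R_Th + V_BE + (β+1)I_B·R_E, so I_B = (4.22 − 0.7) / (2.2 + 201×0.47) = 0.0365 mA.
I_C = β·I_B = 200×0.0365 = 7.29 mA, and I_E = (β+1)I_B = 7.33 mA.
V_CE = V_CC − I_C·R_C − I_E·R_E = 23 − 7.29×0.82 − 7.33×0.47 = 13.6 V.
V_CE = 13.6 V > 0.2 V confirms active-region operation.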